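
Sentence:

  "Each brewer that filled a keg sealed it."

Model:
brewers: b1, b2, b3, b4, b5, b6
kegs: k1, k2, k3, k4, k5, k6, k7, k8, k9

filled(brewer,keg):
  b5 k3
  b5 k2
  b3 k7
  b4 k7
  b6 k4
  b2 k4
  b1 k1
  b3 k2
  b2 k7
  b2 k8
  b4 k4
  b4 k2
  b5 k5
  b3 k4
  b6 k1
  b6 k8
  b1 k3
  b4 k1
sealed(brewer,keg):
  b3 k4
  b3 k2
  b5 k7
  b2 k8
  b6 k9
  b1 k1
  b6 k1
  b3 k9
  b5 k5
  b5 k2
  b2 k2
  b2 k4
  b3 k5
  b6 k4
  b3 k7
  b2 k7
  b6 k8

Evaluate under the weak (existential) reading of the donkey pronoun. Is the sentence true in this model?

False

"it" takes "a keg" as antecedent — a donkey pronoun bound across the clause boundary.
Weak reading: every brewer b with some filled-keg has at least one filled-keg k such that sealed(b,k).
Per brewer: b1:✓  b2:✓  b3:✓  b4:✗  b5:✓  b6:✓
b4 has no witness among its filled-kegs.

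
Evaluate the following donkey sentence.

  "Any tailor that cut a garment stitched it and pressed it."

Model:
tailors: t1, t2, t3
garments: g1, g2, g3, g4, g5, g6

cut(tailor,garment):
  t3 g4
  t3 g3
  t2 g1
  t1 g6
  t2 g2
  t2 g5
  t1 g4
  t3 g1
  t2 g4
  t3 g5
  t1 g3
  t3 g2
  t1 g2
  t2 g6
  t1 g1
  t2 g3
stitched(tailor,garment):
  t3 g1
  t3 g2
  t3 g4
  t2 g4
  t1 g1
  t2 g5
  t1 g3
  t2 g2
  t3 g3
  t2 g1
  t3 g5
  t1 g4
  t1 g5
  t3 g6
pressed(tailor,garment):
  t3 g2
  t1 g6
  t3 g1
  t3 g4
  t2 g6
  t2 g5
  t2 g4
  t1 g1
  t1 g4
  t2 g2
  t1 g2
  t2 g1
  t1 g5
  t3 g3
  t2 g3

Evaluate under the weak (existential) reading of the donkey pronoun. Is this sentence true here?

True

"it" takes "a garment" as antecedent — a donkey pronoun bound across the clause boundary.
Weak reading: every tailor t with some cut-garment has at least one cut-garment g such that stitched(t,g) ∧ pressed(t,g).
Per tailor: t1:✓  t2:✓  t3:✓
Every tailor in the restrictor has a witness.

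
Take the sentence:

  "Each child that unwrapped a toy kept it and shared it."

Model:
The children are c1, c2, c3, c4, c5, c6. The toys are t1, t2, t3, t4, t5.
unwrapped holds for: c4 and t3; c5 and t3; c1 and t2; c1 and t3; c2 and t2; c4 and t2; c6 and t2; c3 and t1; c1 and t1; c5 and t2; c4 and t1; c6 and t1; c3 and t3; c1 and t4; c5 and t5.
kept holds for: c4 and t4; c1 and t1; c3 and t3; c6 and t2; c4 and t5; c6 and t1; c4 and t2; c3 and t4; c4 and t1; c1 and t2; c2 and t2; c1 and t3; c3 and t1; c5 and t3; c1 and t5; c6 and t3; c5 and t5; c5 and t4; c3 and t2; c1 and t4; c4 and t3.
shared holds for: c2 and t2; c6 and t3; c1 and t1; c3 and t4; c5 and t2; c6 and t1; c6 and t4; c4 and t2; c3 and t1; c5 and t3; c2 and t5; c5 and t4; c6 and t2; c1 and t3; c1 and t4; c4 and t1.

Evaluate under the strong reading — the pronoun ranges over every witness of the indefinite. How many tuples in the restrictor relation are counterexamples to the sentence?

"it" takes "a toy" as antecedent — a donkey pronoun bound across the clause boundary.
Strong reading: for every (c,t) with unwrapped(c,t), kept(c,t) ∧ shared(c,t).
Restrictor pairs: (c1,t1) ✓  (c1,t2) ✗  (c1,t3) ✓  (c1,t4) ✓  (c2,t2) ✓  (c3,t1) ✓  (c3,t3) ✗  (c4,t1) ✓  (c4,t2) ✓  (c4,t3) ✗  (c5,t2) ✗  (c5,t3) ✓  (c5,t5) ✗  (c6,t1) ✓  (c6,t2) ✓
Counterexamples (restrictor pairs failing the scope): 5.

5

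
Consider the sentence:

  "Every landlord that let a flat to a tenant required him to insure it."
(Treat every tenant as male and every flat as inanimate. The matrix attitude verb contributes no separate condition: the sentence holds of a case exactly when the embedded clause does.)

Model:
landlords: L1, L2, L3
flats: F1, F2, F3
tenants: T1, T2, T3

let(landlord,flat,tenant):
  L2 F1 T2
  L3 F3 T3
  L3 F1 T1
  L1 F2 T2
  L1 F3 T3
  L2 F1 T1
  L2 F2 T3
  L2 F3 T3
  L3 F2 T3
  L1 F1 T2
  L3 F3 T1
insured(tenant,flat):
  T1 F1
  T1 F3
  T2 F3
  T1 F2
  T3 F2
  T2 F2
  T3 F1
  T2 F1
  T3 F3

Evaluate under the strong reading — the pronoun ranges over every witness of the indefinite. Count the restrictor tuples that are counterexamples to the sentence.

0

"him" takes "a tenant" as antecedent and "it" takes "a flat"; both are donkey pronouns co-varying with the restrictor.
Strong reading: for every (l,f,t) with let(l,f,t), insured(t,f).
Restrictor triples: (L1,F1,T2)→insured(T2,F1) ✓  (L1,F2,T2)→insured(T2,F2) ✓  (L1,F3,T3)→insured(T3,F3) ✓  (L2,F1,T1)→insured(T1,F1) ✓  (L2,F1,T2)→insured(T2,F1) ✓  (L2,F2,T3)→insured(T3,F2) ✓  (L2,F3,T3)→insured(T3,F3) ✓  (L3,F1,T1)→insured(T1,F1) ✓  (L3,F2,T3)→insured(T3,F2) ✓  (L3,F3,T1)→insured(T1,F3) ✓  (L3,F3,T3)→insured(T3,F3) ✓
Counterexamples (restrictor triples failing the scope): 0.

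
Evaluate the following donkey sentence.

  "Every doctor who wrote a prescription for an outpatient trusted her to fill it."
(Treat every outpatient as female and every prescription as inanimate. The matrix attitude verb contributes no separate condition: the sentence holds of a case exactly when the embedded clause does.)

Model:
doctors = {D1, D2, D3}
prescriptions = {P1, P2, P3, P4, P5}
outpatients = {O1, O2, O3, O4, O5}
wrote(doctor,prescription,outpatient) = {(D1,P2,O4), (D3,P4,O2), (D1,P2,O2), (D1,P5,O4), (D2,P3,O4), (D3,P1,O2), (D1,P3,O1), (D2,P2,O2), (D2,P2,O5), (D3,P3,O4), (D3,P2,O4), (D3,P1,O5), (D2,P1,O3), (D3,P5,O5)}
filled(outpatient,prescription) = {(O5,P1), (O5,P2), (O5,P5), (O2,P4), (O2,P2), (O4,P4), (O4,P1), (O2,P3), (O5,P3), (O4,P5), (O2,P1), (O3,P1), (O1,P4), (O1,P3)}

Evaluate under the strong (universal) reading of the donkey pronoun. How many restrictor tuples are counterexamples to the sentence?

"her" takes "an outpatient" as antecedent and "it" takes "a prescription"; both are donkey pronouns co-varying with the restrictor.
Strong reading: for every (d,p,o) with wrote(d,p,o), filled(o,p).
Restrictor triples: (D1,P2,O2)→filled(O2,P2) ✓  (D1,P2,O4)→filled(O4,P2) ✗  (D1,P3,O1)→filled(O1,P3) ✓  (D1,P5,O4)→filled(O4,P5) ✓  (D2,P1,O3)→filled(O3,P1) ✓  (D2,P2,O2)→filled(O2,P2) ✓  (D2,P2,O5)→filled(O5,P2) ✓  (D2,P3,O4)→filled(O4,P3) ✗  (D3,P1,O2)→filled(O2,P1) ✓  (D3,P1,O5)→filled(O5,P1) ✓  (D3,P2,O4)→filled(O4,P2) ✗  (D3,P3,O4)→filled(O4,P3) ✗  (D3,P4,O2)→filled(O2,P4) ✓  (D3,P5,O5)→filled(O5,P5) ✓
Counterexamples (restrictor triples failing the scope): 4.

4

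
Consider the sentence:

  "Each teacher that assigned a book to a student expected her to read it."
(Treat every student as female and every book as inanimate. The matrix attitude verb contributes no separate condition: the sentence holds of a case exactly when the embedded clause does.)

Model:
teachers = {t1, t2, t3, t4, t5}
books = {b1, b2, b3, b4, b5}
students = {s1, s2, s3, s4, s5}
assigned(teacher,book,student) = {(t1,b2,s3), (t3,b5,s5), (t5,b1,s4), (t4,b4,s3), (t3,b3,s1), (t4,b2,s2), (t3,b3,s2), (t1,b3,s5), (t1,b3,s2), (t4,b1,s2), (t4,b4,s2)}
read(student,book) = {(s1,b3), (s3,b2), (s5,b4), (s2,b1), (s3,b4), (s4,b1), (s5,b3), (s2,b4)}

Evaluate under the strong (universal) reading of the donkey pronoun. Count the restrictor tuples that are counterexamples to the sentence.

4

"her" takes "a student" as antecedent and "it" takes "a book"; both are donkey pronouns co-varying with the restrictor.
Strong reading: for every (t,b,s) with assigned(t,b,s), read(s,b).
Restrictor triples: (t1,b2,s3)→read(s3,b2) ✓  (t1,b3,s2)→read(s2,b3) ✗  (t1,b3,s5)→read(s5,b3) ✓  (t3,b3,s1)→read(s1,b3) ✓  (t3,b3,s2)→read(s2,b3) ✗  (t3,b5,s5)→read(s5,b5) ✗  (t4,b1,s2)→read(s2,b1) ✓  (t4,b2,s2)→read(s2,b2) ✗  (t4,b4,s2)→read(s2,b4) ✓  (t4,b4,s3)→read(s3,b4) ✓  (t5,b1,s4)→read(s4,b1) ✓
Counterexamples (restrictor triples failing the scope): 4.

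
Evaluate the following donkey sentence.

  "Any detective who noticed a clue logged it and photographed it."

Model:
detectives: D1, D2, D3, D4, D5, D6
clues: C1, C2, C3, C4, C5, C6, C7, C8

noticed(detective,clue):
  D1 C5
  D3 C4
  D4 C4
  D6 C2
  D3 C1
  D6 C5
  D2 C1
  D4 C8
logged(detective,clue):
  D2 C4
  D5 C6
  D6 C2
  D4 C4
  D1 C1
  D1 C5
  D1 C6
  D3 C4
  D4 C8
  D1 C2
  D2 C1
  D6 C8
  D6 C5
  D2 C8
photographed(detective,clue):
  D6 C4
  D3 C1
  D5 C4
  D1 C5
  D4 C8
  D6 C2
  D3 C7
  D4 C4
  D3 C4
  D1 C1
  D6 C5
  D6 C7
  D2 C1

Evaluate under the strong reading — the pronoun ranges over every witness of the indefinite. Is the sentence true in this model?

False

"it" takes "a clue" as antecedent — a donkey pronoun bound across the clause boundary.
Strong reading: for every (d,c) with noticed(d,c), logged(d,c) ∧ photographed(d,c).
Restrictor pairs: (D1,C5) ✓  (D2,C1) ✓  (D3,C1) ✗  (D3,C4) ✓  (D4,C4) ✓  (D4,C8) ✓  (D6,C2) ✓  (D6,C5) ✓
Counterexample: (D3,C1) is in noticed but fails the scope.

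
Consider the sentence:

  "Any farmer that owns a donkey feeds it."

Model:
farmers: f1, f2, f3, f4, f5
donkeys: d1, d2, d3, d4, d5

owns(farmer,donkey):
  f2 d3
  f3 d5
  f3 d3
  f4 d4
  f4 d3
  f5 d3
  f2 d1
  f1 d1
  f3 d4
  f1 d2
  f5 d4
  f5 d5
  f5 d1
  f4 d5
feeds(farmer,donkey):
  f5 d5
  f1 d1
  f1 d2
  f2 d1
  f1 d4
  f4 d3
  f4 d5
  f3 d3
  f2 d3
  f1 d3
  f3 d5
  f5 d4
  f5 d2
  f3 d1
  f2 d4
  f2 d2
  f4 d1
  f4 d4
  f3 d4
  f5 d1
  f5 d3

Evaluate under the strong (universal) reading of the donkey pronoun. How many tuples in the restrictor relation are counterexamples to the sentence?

0

"it" takes "a donkey" as antecedent — a donkey pronoun bound across the clause boundary.
Strong reading: for every (f,d) with owns(f,d), feeds(f,d).
Restrictor pairs: (f1,d1) ✓  (f1,d2) ✓  (f2,d1) ✓  (f2,d3) ✓  (f3,d3) ✓  (f3,d4) ✓  (f3,d5) ✓  (f4,d3) ✓  (f4,d4) ✓  (f4,d5) ✓  (f5,d1) ✓  (f5,d3) ✓  (f5,d4) ✓  (f5,d5) ✓
Counterexamples (restrictor pairs failing the scope): 0.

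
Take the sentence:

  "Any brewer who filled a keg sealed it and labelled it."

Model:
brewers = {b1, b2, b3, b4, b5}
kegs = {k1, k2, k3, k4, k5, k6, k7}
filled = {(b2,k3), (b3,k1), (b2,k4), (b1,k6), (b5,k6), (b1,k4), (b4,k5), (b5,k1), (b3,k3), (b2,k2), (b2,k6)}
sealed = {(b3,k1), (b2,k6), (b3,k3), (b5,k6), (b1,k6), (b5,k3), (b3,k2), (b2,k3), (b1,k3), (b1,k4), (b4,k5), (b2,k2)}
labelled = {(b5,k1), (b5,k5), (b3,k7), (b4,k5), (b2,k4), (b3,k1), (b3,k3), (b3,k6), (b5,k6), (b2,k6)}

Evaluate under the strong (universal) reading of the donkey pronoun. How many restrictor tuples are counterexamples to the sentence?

"it" takes "a keg" as antecedent — a donkey pronoun bound across the clause boundary.
Strong reading: for every (b,k) with filled(b,k), sealed(b,k) ∧ labelled(b,k).
Restrictor pairs: (b1,k4) ✗  (b1,k6) ✗  (b2,k2) ✗  (b2,k3) ✗  (b2,k4) ✗  (b2,k6) ✓  (b3,k1) ✓  (b3,k3) ✓  (b4,k5) ✓  (b5,k1) ✗  (b5,k6) ✓
Counterexamples (restrictor pairs failing the scope): 6.

6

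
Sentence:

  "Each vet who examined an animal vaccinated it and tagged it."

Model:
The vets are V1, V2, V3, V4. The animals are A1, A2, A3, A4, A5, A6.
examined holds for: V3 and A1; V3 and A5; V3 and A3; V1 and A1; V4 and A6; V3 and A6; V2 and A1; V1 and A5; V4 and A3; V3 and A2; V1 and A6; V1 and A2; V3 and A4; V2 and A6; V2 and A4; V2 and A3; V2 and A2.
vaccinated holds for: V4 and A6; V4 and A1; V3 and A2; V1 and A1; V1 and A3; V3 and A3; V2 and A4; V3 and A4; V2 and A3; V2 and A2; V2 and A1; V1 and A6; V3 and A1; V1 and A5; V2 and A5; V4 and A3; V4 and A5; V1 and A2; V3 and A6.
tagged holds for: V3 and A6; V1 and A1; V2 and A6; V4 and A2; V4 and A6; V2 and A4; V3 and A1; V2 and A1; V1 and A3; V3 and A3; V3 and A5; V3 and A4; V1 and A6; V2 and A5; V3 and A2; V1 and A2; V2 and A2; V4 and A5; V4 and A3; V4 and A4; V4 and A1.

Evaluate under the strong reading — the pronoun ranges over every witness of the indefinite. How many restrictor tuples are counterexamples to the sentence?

4

"it" takes "an animal" as antecedent — a donkey pronoun bound across the clause boundary.
Strong reading: for every (v,a) with examined(v,a), vaccinated(v,a) ∧ tagged(v,a).
Restrictor pairs: (V1,A1) ✓  (V1,A2) ✓  (V1,A5) ✗  (V1,A6) ✓  (V2,A1) ✓  (V2,A2) ✓  (V2,A3) ✗  (V2,A4) ✓  (V2,A6) ✗  (V3,A1) ✓  (V3,A2) ✓  (V3,A3) ✓  (V3,A4) ✓  (V3,A5) ✗  (V3,A6) ✓  (V4,A3) ✓  (V4,A6) ✓
Counterexamples (restrictor pairs failing the scope): 4.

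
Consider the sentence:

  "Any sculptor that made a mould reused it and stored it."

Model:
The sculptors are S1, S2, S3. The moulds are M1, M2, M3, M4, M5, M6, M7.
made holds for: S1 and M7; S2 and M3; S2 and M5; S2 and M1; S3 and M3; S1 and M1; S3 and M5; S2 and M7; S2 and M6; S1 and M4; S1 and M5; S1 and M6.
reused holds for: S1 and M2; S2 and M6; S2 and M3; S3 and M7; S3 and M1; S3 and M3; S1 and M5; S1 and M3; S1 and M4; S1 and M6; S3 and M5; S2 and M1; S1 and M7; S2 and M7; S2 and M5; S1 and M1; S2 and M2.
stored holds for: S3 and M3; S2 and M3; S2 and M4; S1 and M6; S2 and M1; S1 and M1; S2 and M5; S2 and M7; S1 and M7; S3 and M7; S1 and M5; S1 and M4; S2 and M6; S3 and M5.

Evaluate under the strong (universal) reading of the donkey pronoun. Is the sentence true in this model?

True

"it" takes "a mould" as antecedent — a donkey pronoun bound across the clause boundary.
Strong reading: for every (s,m) with made(s,m), reused(s,m) ∧ stored(s,m).
Restrictor pairs: (S1,M1) ✓  (S1,M4) ✓  (S1,M5) ✓  (S1,M6) ✓  (S1,M7) ✓  (S2,M1) ✓  (S2,M3) ✓  (S2,M5) ✓  (S2,M6) ✓  (S2,M7) ✓  (S3,M3) ✓  (S3,M5) ✓
Every restrictor pair satisfies the scope.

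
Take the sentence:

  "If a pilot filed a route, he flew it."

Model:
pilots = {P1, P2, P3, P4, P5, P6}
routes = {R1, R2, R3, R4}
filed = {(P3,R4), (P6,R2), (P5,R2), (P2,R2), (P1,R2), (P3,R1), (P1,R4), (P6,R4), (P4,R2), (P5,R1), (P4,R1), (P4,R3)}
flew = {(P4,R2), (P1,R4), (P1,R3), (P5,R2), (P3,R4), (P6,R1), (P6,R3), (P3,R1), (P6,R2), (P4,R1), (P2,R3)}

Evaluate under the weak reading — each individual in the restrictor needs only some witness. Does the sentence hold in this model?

False

"it" takes "a route" as antecedent — a donkey pronoun bound across the clause boundary.
Weak reading: every pilot p with some filed-route has at least one filed-route r such that flew(p,r).
Per pilot: P1:✓  P2:✗  P3:✓  P4:✓  P5:✓  P6:✓
P2 has no witness among its filed-routes.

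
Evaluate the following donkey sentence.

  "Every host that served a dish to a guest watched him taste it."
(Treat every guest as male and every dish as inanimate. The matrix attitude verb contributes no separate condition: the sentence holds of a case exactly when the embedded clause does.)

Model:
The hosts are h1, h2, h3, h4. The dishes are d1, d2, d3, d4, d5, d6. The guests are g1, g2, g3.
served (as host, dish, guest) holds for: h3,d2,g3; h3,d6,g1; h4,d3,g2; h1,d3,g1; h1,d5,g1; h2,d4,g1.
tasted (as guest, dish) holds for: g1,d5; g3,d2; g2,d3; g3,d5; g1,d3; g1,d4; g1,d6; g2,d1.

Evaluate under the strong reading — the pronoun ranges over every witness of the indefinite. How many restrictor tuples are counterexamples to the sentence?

"him" takes "a guest" as antecedent and "it" takes "a dish"; both are donkey pronouns co-varying with the restrictor.
Strong reading: for every (h,d,g) with served(h,d,g), tasted(g,d).
Restrictor triples: (h1,d3,g1)→tasted(g1,d3) ✓  (h1,d5,g1)→tasted(g1,d5) ✓  (h2,d4,g1)→tasted(g1,d4) ✓  (h3,d2,g3)→tasted(g3,d2) ✓  (h3,d6,g1)→tasted(g1,d6) ✓  (h4,d3,g2)→tasted(g2,d3) ✓
Counterexamples (restrictor triples failing the scope): 0.

0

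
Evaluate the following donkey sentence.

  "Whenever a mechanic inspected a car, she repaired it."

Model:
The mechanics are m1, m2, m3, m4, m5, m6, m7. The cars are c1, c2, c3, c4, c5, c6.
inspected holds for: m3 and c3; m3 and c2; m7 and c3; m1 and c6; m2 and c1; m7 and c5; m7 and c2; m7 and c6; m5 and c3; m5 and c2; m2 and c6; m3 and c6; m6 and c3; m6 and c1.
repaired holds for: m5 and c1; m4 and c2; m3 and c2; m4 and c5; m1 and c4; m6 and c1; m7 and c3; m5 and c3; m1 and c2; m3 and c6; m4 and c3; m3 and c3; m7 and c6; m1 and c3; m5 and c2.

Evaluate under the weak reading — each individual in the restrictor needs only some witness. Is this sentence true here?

"it" takes "a car" as antecedent — a donkey pronoun bound across the clause boundary.
Weak reading: every mechanic m with some inspected-car has at least one inspected-car c such that repaired(m,c).
Per mechanic: m1:✗  m2:✗  m3:✓  m5:✓  m6:✓  m7:✓
m1 has no witness among its inspected-cars.

False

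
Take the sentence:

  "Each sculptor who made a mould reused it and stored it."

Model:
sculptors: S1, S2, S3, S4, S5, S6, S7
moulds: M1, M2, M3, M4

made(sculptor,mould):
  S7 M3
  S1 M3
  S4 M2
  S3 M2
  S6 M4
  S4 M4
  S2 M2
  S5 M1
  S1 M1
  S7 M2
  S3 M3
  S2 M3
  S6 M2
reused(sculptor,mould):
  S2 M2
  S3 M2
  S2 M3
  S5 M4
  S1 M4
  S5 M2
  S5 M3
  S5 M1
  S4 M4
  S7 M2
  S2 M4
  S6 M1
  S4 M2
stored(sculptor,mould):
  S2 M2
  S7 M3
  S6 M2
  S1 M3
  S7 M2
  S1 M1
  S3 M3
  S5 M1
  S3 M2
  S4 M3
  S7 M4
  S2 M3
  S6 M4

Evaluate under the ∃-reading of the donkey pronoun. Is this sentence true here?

"it" takes "a mould" as antecedent — a donkey pronoun bound across the clause boundary.
Weak reading: every sculptor s with some made-mould has at least one made-mould m such that reused(s,m) ∧ stored(s,m).
Per sculptor: S1:✗  S2:✓  S3:✓  S4:✗  S5:✓  S6:✗  S7:✓
S1 has no witness among its made-moulds.

False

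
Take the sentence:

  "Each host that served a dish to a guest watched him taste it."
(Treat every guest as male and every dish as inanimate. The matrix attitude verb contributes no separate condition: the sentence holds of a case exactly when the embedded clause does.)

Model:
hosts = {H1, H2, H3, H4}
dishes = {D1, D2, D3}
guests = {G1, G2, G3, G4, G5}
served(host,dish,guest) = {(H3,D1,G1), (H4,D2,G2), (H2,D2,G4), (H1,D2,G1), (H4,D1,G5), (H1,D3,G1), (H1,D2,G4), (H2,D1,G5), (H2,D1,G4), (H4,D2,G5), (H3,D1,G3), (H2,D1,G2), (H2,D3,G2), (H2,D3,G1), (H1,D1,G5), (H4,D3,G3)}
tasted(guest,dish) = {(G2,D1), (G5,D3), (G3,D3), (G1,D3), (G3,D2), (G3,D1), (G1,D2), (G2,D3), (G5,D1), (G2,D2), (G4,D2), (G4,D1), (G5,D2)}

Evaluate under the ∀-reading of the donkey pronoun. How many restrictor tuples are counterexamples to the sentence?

"him" takes "a guest" as antecedent and "it" takes "a dish"; both are donkey pronouns co-varying with the restrictor.
Strong reading: for every (h,d,g) with served(h,d,g), tasted(g,d).
Restrictor triples: (H1,D1,G5)→tasted(G5,D1) ✓  (H1,D2,G1)→tasted(G1,D2) ✓  (H1,D2,G4)→tasted(G4,D2) ✓  (H1,D3,G1)→tasted(G1,D3) ✓  (H2,D1,G2)→tasted(G2,D1) ✓  (H2,D1,G4)→tasted(G4,D1) ✓  (H2,D1,G5)→tasted(G5,D1) ✓  (H2,D2,G4)→tasted(G4,D2) ✓  (H2,D3,G1)→tasted(G1,D3) ✓  (H2,D3,G2)→tasted(G2,D3) ✓  (H3,D1,G1)→tasted(G1,D1) ✗  (H3,D1,G3)→tasted(G3,D1) ✓  (H4,D1,G5)→tasted(G5,D1) ✓  (H4,D2,G2)→tasted(G2,D2) ✓  (H4,D2,G5)→tasted(G5,D2) ✓  (H4,D3,G3)→tasted(G3,D3) ✓
Counterexamples (restrictor triples failing the scope): 1.

1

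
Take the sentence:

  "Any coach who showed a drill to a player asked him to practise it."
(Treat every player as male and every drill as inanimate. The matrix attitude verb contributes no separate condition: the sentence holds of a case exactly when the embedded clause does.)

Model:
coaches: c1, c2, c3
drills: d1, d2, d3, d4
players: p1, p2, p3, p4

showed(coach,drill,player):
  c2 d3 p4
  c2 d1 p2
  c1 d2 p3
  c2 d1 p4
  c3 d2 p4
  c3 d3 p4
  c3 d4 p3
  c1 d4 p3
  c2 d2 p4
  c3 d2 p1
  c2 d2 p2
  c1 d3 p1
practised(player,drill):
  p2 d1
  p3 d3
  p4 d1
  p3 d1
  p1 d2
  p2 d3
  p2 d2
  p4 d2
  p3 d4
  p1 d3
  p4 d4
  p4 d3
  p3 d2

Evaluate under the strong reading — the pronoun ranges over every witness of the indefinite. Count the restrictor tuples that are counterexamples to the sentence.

0

"him" takes "a player" as antecedent and "it" takes "a drill"; both are donkey pronouns co-varying with the restrictor.
Strong reading: for every (c,d,p) with showed(c,d,p), practised(p,d).
Restrictor triples: (c1,d2,p3)→practised(p3,d2) ✓  (c1,d3,p1)→practised(p1,d3) ✓  (c1,d4,p3)→practised(p3,d4) ✓  (c2,d1,p2)→practised(p2,d1) ✓  (c2,d1,p4)→practised(p4,d1) ✓  (c2,d2,p2)→practised(p2,d2) ✓  (c2,d2,p4)→practised(p4,d2) ✓  (c2,d3,p4)→practised(p4,d3) ✓  (c3,d2,p1)→practised(p1,d2) ✓  (c3,d2,p4)→practised(p4,d2) ✓  (c3,d3,p4)→practised(p4,d3) ✓  (c3,d4,p3)→practised(p3,d4) ✓
Counterexamples (restrictor triples failing the scope): 0.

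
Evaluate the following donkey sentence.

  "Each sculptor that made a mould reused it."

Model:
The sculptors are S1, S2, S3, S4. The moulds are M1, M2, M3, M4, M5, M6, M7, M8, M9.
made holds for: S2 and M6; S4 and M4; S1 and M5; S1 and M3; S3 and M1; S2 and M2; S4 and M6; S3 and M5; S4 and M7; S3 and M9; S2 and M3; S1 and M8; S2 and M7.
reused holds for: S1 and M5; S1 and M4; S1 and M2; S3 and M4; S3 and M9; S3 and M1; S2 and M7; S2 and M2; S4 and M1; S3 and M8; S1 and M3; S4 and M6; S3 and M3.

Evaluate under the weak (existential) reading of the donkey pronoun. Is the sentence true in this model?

True

"it" takes "a mould" as antecedent — a donkey pronoun bound across the clause boundary.
Weak reading: every sculptor s with some made-mould has at least one made-mould m such that reused(s,m).
Per sculptor: S1:✓  S2:✓  S3:✓  S4:✓
Every sculptor in the restrictor has a witness.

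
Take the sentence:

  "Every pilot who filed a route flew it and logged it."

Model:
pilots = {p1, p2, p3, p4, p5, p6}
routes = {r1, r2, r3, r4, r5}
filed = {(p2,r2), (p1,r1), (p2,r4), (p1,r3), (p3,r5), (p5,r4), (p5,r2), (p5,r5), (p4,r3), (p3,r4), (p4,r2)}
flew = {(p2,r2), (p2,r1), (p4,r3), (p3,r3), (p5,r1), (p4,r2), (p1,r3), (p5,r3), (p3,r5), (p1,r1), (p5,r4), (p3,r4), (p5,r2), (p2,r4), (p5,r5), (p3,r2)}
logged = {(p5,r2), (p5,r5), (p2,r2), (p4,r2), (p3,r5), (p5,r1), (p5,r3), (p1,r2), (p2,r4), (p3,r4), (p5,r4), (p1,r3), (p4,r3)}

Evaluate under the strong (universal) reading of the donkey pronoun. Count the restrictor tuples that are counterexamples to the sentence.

1

"it" takes "a route" as antecedent — a donkey pronoun bound across the clause boundary.
Strong reading: for every (p,r) with filed(p,r), flew(p,r) ∧ logged(p,r).
Restrictor pairs: (p1,r1) ✗  (p1,r3) ✓  (p2,r2) ✓  (p2,r4) ✓  (p3,r4) ✓  (p3,r5) ✓  (p4,r2) ✓  (p4,r3) ✓  (p5,r2) ✓  (p5,r4) ✓  (p5,r5) ✓
Counterexamples (restrictor pairs failing the scope): 1.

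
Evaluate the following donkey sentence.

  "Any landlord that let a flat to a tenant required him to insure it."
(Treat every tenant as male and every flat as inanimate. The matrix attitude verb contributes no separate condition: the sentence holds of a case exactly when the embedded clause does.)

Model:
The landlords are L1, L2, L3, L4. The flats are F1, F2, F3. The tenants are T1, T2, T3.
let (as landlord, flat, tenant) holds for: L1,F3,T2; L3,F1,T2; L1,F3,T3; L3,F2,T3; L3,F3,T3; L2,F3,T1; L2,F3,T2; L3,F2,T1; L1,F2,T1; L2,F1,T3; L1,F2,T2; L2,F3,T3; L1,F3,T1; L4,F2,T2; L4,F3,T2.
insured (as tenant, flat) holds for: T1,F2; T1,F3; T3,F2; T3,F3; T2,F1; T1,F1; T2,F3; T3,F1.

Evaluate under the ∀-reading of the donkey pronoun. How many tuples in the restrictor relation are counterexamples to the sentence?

2

"him" takes "a tenant" as antecedent and "it" takes "a flat"; both are donkey pronouns co-varying with the restrictor.
Strong reading: for every (l,f,t) with let(l,f,t), insured(t,f).
Restrictor triples: (L1,F2,T1)→insured(T1,F2) ✓  (L1,F2,T2)→insured(T2,F2) ✗  (L1,F3,T1)→insured(T1,F3) ✓  (L1,F3,T2)→insured(T2,F3) ✓  (L1,F3,T3)→insured(T3,F3) ✓  (L2,F1,T3)→insured(T3,F1) ✓  (L2,F3,T1)→insured(T1,F3) ✓  (L2,F3,T2)→insured(T2,F3) ✓  (L2,F3,T3)→insured(T3,F3) ✓  (L3,F1,T2)→insured(T2,F1) ✓  (L3,F2,T1)→insured(T1,F2) ✓  (L3,F2,T3)→insured(T3,F2) ✓  (L3,F3,T3)→insured(T3,F3) ✓  (L4,F2,T2)→insured(T2,F2) ✗  (L4,F3,T2)→insured(T2,F3) ✓
Counterexamples (restrictor triples failing the scope): 2.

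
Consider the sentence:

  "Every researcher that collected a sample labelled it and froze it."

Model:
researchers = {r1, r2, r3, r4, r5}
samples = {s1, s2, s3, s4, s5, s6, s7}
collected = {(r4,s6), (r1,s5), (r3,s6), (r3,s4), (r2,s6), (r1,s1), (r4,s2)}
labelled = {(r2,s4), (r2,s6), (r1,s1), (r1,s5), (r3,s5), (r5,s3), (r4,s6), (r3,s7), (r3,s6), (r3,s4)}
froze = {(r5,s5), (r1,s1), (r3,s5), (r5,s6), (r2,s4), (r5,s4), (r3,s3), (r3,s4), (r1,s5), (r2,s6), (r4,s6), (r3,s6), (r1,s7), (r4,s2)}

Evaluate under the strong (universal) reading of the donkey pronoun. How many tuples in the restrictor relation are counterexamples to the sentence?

1

"it" takes "a sample" as antecedent — a donkey pronoun bound across the clause boundary.
Strong reading: for every (r,s) with collected(r,s), labelled(r,s) ∧ froze(r,s).
Restrictor pairs: (r1,s1) ✓  (r1,s5) ✓  (r2,s6) ✓  (r3,s4) ✓  (r3,s6) ✓  (r4,s2) ✗  (r4,s6) ✓
Counterexamples (restrictor pairs failing the scope): 1.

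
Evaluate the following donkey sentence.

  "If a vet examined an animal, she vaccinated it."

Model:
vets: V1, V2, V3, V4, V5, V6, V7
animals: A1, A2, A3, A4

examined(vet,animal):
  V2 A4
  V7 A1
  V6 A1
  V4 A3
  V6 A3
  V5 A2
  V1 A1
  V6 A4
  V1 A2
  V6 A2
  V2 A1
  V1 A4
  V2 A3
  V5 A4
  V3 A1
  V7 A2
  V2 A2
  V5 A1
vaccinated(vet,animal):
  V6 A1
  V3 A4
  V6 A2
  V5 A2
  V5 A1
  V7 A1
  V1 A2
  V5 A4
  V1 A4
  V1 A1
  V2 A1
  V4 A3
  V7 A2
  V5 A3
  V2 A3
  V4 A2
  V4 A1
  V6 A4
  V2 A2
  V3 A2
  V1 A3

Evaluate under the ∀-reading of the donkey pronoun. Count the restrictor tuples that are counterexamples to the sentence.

3

"it" takes "an animal" as antecedent — a donkey pronoun bound across the clause boundary.
Strong reading: for every (v,a) with examined(v,a), vaccinated(v,a).
Restrictor pairs: (V1,A1) ✓  (V1,A2) ✓  (V1,A4) ✓  (V2,A1) ✓  (V2,A2) ✓  (V2,A3) ✓  (V2,A4) ✗  (V3,A1) ✗  (V4,A3) ✓  (V5,A1) ✓  (V5,A2) ✓  (V5,A4) ✓  (V6,A1) ✓  (V6,A2) ✓  (V6,A3) ✗  (V6,A4) ✓  (V7,A1) ✓  (V7,A2) ✓
Counterexamples (restrictor pairs failing the scope): 3.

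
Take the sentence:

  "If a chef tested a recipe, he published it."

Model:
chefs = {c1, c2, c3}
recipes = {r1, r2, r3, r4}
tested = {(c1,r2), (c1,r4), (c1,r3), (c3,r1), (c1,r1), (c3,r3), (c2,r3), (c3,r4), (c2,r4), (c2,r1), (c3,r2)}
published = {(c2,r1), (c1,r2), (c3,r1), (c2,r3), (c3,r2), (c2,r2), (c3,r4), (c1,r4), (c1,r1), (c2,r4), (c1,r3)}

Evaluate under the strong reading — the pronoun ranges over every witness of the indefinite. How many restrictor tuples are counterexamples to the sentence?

"it" takes "a recipe" as antecedent — a donkey pronoun bound across the clause boundary.
Strong reading: for every (c,r) with tested(c,r), published(c,r).
Restrictor pairs: (c1,r1) ✓  (c1,r2) ✓  (c1,r3) ✓  (c1,r4) ✓  (c2,r1) ✓  (c2,r3) ✓  (c2,r4) ✓  (c3,r1) ✓  (c3,r2) ✓  (c3,r3) ✗  (c3,r4) ✓
Counterexamples (restrictor pairs failing the scope): 1.

1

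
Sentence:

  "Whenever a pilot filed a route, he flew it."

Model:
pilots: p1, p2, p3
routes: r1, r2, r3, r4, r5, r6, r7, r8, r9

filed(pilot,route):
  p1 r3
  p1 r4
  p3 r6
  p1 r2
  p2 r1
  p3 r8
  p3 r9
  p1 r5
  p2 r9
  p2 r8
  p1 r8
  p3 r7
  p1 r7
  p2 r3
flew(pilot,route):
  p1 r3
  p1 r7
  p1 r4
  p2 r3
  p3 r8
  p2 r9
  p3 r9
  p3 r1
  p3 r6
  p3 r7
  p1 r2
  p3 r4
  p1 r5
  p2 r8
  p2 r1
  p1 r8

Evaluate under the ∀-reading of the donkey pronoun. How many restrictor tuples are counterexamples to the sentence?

0

"it" takes "a route" as antecedent — a donkey pronoun bound across the clause boundary.
Strong reading: for every (p,r) with filed(p,r), flew(p,r).
Restrictor pairs: (p1,r2) ✓  (p1,r3) ✓  (p1,r4) ✓  (p1,r5) ✓  (p1,r7) ✓  (p1,r8) ✓  (p2,r1) ✓  (p2,r3) ✓  (p2,r8) ✓  (p2,r9) ✓  (p3,r6) ✓  (p3,r7) ✓  (p3,r8) ✓  (p3,r9) ✓
Counterexamples (restrictor pairs failing the scope): 0.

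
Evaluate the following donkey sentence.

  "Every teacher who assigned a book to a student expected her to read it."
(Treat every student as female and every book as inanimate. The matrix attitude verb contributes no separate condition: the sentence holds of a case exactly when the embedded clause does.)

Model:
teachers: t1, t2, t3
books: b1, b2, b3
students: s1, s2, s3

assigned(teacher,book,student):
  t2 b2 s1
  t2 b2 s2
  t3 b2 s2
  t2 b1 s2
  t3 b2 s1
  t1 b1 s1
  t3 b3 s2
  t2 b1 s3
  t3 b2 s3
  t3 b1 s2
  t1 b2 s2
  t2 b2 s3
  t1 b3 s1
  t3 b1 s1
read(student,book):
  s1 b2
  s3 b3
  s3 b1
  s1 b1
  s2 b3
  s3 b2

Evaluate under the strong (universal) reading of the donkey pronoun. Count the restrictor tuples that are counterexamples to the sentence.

6

"her" takes "a student" as antecedent and "it" takes "a book"; both are donkey pronouns co-varying with the restrictor.
Strong reading: for every (t,b,s) with assigned(t,b,s), read(s,b).
Restrictor triples: (t1,b1,s1)→read(s1,b1) ✓  (t1,b2,s2)→read(s2,b2) ✗  (t1,b3,s1)→read(s1,b3) ✗  (t2,b1,s2)→read(s2,b1) ✗  (t2,b1,s3)→read(s3,b1) ✓  (t2,b2,s1)→read(s1,b2) ✓  (t2,b2,s2)→read(s2,b2) ✗  (t2,b2,s3)→read(s3,b2) ✓  (t3,b1,s1)→read(s1,b1) ✓  (t3,b1,s2)→read(s2,b1) ✗  (t3,b2,s1)→read(s1,b2) ✓  (t3,b2,s2)→read(s2,b2) ✗  (t3,b2,s3)→read(s3,b2) ✓  (t3,b3,s2)→read(s2,b3) ✓
Counterexamples (restrictor triples failing the scope): 6.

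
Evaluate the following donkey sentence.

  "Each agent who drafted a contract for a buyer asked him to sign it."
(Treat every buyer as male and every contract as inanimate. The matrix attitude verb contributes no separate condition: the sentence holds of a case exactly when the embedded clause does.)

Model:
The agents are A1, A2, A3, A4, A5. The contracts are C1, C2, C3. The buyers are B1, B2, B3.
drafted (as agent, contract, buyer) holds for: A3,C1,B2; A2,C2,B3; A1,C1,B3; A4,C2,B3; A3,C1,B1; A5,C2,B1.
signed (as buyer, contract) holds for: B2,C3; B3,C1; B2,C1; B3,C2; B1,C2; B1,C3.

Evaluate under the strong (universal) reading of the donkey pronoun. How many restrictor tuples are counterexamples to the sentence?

1

"him" takes "a buyer" as antecedent and "it" takes "a contract"; both are donkey pronouns co-varying with the restrictor.
Strong reading: for every (a,c,b) with drafted(a,c,b), signed(b,c).
Restrictor triples: (A1,C1,B3)→signed(B3,C1) ✓  (A2,C2,B3)→signed(B3,C2) ✓  (A3,C1,B1)→signed(B1,C1) ✗  (A3,C1,B2)→signed(B2,C1) ✓  (A4,C2,B3)→signed(B3,C2) ✓  (A5,C2,B1)→signed(B1,C2) ✓
Counterexamples (restrictor triples failing the scope): 1.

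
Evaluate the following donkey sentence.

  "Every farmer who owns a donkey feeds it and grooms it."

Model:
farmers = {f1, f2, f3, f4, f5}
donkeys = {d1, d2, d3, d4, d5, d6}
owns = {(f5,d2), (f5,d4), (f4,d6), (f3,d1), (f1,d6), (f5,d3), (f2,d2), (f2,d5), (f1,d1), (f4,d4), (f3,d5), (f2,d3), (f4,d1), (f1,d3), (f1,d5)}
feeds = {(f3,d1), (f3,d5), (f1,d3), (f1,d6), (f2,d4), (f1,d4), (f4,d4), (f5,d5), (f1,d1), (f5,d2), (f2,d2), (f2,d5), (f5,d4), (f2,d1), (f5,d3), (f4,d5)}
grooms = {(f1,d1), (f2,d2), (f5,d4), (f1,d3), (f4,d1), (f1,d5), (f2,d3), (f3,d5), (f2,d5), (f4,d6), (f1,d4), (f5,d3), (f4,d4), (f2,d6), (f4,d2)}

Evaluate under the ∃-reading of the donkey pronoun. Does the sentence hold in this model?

True

"it" takes "a donkey" as antecedent — a donkey pronoun bound across the clause boundary.
Weak reading: every farmer f with some owns-donkey has at least one owns-donkey d such that feeds(f,d) ∧ grooms(f,d).
Per farmer: f1:✓  f2:✓  f3:✓  f4:✓  f5:✓
Every farmer in the restrictor has a witness.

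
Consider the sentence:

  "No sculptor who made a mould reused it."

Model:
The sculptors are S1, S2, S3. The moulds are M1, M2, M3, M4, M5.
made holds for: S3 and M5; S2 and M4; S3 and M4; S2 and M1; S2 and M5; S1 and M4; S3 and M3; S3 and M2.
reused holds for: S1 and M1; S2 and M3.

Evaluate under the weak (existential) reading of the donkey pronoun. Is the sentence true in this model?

True

"it" takes "a mould" as antecedent — a donkey pronoun bound across the clause boundary.
Truth condition: for no (s,m) with made(s,m) does reused(s,m) hold.
Restrictor pairs — does the scope hold? (S1,M4):fails  (S2,M1):fails  (S2,M4):fails  (S2,M5):fails  (S3,M2):fails  (S3,M3):fails  (S3,M4):fails  (S3,M5):fails
Scope holds for no restrictor pair, so the sentence is true.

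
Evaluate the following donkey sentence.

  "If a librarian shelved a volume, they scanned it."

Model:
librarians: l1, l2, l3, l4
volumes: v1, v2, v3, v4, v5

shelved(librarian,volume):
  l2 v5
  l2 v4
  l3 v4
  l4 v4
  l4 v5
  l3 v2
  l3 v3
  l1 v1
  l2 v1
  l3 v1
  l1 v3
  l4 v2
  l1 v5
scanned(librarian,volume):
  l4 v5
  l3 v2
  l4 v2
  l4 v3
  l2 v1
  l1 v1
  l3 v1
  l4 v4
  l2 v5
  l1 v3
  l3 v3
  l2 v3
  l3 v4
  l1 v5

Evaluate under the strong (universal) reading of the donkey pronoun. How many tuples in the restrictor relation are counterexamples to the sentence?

"it" takes "a volume" as antecedent — a donkey pronoun bound across the clause boundary.
Strong reading: for every (l,v) with shelved(l,v), scanned(l,v).
Restrictor pairs: (l1,v1) ✓  (l1,v3) ✓  (l1,v5) ✓  (l2,v1) ✓  (l2,v4) ✗  (l2,v5) ✓  (l3,v1) ✓  (l3,v2) ✓  (l3,v3) ✓  (l3,v4) ✓  (l4,v2) ✓  (l4,v4) ✓  (l4,v5) ✓
Counterexamples (restrictor pairs failing the scope): 1.

1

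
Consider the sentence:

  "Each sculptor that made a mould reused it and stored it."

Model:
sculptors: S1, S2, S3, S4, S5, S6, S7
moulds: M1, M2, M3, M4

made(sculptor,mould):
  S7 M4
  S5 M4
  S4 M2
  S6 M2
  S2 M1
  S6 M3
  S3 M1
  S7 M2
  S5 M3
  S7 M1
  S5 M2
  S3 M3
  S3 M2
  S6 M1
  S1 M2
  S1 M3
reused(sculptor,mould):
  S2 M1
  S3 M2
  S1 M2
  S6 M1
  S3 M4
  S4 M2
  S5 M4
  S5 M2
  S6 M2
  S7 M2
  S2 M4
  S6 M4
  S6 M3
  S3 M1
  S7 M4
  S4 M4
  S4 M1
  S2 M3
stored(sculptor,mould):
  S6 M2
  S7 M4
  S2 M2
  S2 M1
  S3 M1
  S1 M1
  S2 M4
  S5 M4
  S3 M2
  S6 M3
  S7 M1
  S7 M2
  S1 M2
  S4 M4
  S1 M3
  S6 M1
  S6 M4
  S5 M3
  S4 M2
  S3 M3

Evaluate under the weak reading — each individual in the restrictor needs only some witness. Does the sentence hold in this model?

"it" takes "a mould" as antecedent — a donkey pronoun bound across the clause boundary.
Weak reading: every sculptor s with some made-mould has at least one made-mould m such that reused(s,m) ∧ stored(s,m).
Per sculptor: S1:✓  S2:✓  S3:✓  S4:✓  S5:✓  S6:✓  S7:✓
Every sculptor in the restrictor has a witness.

True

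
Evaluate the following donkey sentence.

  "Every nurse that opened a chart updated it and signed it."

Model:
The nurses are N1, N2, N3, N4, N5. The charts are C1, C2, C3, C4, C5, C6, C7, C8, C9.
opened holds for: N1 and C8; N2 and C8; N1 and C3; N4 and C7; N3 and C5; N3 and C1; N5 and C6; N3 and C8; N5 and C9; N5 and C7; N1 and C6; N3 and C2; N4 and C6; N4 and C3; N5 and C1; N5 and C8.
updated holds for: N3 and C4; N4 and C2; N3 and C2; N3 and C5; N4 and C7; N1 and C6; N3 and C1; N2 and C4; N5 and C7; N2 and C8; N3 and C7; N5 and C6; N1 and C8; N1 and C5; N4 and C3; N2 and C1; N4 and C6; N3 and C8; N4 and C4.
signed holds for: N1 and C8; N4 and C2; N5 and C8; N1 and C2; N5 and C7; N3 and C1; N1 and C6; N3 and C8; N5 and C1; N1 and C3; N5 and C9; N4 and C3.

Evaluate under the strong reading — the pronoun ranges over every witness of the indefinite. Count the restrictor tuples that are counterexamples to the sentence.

10

"it" takes "a chart" as antecedent — a donkey pronoun bound across the clause boundary.
Strong reading: for every (n,c) with opened(n,c), updated(n,c) ∧ signed(n,c).
Restrictor pairs: (N1,C3) ✗  (N1,C6) ✓  (N1,C8) ✓  (N2,C8) ✗  (N3,C1) ✓  (N3,C2) ✗  (N3,C5) ✗  (N3,C8) ✓  (N4,C3) ✓  (N4,C6) ✗  (N4,C7) ✗  (N5,C1) ✗  (N5,C6) ✗  (N5,C7) ✓  (N5,C8) ✗  (N5,C9) ✗
Counterexamples (restrictor pairs failing the scope): 10.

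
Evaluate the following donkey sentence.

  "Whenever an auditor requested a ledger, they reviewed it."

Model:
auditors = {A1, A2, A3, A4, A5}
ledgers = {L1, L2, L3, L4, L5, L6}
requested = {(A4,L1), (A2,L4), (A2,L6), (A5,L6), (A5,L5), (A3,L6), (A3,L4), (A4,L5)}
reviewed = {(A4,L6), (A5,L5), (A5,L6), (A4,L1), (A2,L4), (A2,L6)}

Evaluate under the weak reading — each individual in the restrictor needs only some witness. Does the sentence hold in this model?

False

"it" takes "a ledger" as antecedent — a donkey pronoun bound across the clause boundary.
Weak reading: every auditor a with some requested-ledger has at least one requested-ledger l such that reviewed(a,l).
Per auditor: A2:✓  A3:✗  A4:✓  A5:✓
A3 has no witness among its requested-ledgers.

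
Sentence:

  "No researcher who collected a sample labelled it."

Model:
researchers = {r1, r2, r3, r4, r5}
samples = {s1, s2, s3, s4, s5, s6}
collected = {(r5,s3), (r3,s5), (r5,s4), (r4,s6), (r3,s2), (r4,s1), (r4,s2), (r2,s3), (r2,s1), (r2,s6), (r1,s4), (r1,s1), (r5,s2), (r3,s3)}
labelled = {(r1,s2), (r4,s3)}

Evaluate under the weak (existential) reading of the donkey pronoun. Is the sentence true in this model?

True

"it" takes "a sample" as antecedent — a donkey pronoun bound across the clause boundary.
Truth condition: for no (r,s) with collected(r,s) does labelled(r,s) hold.
Restrictor pairs — does the scope hold? (r1,s1):fails  (r1,s4):fails  (r2,s1):fails  (r2,s3):fails  (r2,s6):fails  (r3,s2):fails  (r3,s3):fails  (r3,s5):fails  (r4,s1):fails  (r4,s2):fails  (r4,s6):fails  (r5,s2):fails  (r5,s3):fails  (r5,s4):fails
Scope holds for no restrictor pair, so the sentence is true.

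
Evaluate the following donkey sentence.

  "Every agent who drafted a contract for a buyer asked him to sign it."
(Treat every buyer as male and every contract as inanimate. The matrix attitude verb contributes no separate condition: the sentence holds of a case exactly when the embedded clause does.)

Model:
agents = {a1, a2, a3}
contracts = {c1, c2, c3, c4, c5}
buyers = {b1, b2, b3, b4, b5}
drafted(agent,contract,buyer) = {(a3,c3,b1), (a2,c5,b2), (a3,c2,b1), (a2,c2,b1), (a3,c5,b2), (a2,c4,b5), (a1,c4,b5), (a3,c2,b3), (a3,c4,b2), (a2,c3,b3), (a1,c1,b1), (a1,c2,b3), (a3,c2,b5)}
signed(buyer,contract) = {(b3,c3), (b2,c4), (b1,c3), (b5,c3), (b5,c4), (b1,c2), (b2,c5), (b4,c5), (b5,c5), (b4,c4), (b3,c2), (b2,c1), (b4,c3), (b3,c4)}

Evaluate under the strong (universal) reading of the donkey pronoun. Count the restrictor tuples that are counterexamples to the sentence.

"him" takes "a buyer" as antecedent and "it" takes "a contract"; both are donkey pronouns co-varying with the restrictor.
Strong reading: for every (a,c,b) with drafted(a,c,b), signed(b,c).
Restrictor triples: (a1,c1,b1)→signed(b1,c1) ✗  (a1,c2,b3)→signed(b3,c2) ✓  (a1,c4,b5)→signed(b5,c4) ✓  (a2,c2,b1)→signed(b1,c2) ✓  (a2,c3,b3)→signed(b3,c3) ✓  (a2,c4,b5)→signed(b5,c4) ✓  (a2,c5,b2)→signed(b2,c5) ✓  (a3,c2,b1)→signed(b1,c2) ✓  (a3,c2,b3)→signed(b3,c2) ✓  (a3,c2,b5)→signed(b5,c2) ✗  (a3,c3,b1)→signed(b1,c3) ✓  (a3,c4,b2)→signed(b2,c4) ✓  (a3,c5,b2)→signed(b2,c5) ✓
Counterexamples (restrictor triples failing the scope): 2.

2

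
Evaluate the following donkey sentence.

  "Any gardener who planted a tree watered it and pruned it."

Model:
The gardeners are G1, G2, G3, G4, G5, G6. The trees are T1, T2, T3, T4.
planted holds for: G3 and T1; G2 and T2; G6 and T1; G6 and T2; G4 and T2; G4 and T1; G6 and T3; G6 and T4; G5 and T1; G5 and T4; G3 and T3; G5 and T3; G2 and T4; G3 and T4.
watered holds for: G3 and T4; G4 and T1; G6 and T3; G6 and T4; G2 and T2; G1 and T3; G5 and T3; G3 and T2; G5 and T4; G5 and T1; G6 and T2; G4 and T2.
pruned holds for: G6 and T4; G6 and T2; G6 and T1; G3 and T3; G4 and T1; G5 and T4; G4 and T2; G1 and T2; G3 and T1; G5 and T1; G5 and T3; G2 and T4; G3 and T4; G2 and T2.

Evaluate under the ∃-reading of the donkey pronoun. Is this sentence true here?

"it" takes "a tree" as antecedent — a donkey pronoun bound across the clause boundary.
Weak reading: every gardener g with some planted-tree has at least one planted-tree t such that watered(g,t) ∧ pruned(g,t).
Per gardener: G2:✓  G3:✓  G4:✓  G5:✓  G6:✓
Every gardener in the restrictor has a witness.

True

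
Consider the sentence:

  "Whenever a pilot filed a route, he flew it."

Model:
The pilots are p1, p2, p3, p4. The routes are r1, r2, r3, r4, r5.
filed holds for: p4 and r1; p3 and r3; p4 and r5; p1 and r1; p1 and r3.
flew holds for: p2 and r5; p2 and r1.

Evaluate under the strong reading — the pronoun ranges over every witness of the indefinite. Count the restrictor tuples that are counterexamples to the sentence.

5

"it" takes "a route" as antecedent — a donkey pronoun bound across the clause boundary.
Strong reading: for every (p,r) with filed(p,r), flew(p,r).
Restrictor pairs: (p1,r1) ✗  (p1,r3) ✗  (p3,r3) ✗  (p4,r1) ✗  (p4,r5) ✗
Counterexamples (restrictor pairs failing the scope): 5.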